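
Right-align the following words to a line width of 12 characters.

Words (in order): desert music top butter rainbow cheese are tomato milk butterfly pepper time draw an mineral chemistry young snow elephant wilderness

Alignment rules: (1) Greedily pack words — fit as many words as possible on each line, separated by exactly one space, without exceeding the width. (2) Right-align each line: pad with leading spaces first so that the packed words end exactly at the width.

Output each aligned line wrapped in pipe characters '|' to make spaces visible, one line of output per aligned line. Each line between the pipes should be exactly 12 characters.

Answer: |desert music|
|  top butter|
|     rainbow|
|  cheese are|
| tomato milk|
|   butterfly|
| pepper time|
|     draw an|
|     mineral|
|   chemistry|
|  young snow|
|    elephant|
|  wilderness|

Derivation:
Line 1: ['desert', 'music'] (min_width=12, slack=0)
Line 2: ['top', 'butter'] (min_width=10, slack=2)
Line 3: ['rainbow'] (min_width=7, slack=5)
Line 4: ['cheese', 'are'] (min_width=10, slack=2)
Line 5: ['tomato', 'milk'] (min_width=11, slack=1)
Line 6: ['butterfly'] (min_width=9, slack=3)
Line 7: ['pepper', 'time'] (min_width=11, slack=1)
Line 8: ['draw', 'an'] (min_width=7, slack=5)
Line 9: ['mineral'] (min_width=7, slack=5)
Line 10: ['chemistry'] (min_width=9, slack=3)
Line 11: ['young', 'snow'] (min_width=10, slack=2)
Line 12: ['elephant'] (min_width=8, slack=4)
Line 13: ['wilderness'] (min_width=10, slack=2)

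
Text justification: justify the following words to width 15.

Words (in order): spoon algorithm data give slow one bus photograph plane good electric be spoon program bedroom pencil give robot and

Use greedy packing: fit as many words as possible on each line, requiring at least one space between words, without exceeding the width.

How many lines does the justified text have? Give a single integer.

Line 1: ['spoon', 'algorithm'] (min_width=15, slack=0)
Line 2: ['data', 'give', 'slow'] (min_width=14, slack=1)
Line 3: ['one', 'bus'] (min_width=7, slack=8)
Line 4: ['photograph'] (min_width=10, slack=5)
Line 5: ['plane', 'good'] (min_width=10, slack=5)
Line 6: ['electric', 'be'] (min_width=11, slack=4)
Line 7: ['spoon', 'program'] (min_width=13, slack=2)
Line 8: ['bedroom', 'pencil'] (min_width=14, slack=1)
Line 9: ['give', 'robot', 'and'] (min_width=14, slack=1)
Total lines: 9

Answer: 9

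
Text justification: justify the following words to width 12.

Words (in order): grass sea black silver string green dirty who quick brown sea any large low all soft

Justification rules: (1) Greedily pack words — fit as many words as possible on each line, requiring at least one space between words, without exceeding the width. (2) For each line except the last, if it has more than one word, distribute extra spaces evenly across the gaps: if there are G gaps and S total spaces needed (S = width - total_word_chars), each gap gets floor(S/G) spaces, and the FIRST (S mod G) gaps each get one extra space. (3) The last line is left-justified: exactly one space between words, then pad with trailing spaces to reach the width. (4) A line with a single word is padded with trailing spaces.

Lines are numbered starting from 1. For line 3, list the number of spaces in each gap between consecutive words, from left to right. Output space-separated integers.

Line 1: ['grass', 'sea'] (min_width=9, slack=3)
Line 2: ['black', 'silver'] (min_width=12, slack=0)
Line 3: ['string', 'green'] (min_width=12, slack=0)
Line 4: ['dirty', 'who'] (min_width=9, slack=3)
Line 5: ['quick', 'brown'] (min_width=11, slack=1)
Line 6: ['sea', 'any'] (min_width=7, slack=5)
Line 7: ['large', 'low'] (min_width=9, slack=3)
Line 8: ['all', 'soft'] (min_width=8, slack=4)

Answer: 1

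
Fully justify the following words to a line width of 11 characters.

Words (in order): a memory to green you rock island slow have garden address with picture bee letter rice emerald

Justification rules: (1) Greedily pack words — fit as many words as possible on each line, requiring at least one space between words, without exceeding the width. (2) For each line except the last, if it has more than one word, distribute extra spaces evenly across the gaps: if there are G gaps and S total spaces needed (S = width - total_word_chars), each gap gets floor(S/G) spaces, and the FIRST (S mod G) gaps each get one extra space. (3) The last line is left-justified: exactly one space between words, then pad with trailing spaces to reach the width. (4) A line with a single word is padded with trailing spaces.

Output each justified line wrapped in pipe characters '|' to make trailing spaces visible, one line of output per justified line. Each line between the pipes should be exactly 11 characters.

Answer: |a memory to|
|green   you|
|rock island|
|slow   have|
|garden     |
|address    |
|with       |
|picture bee|
|letter rice|
|emerald    |

Derivation:
Line 1: ['a', 'memory', 'to'] (min_width=11, slack=0)
Line 2: ['green', 'you'] (min_width=9, slack=2)
Line 3: ['rock', 'island'] (min_width=11, slack=0)
Line 4: ['slow', 'have'] (min_width=9, slack=2)
Line 5: ['garden'] (min_width=6, slack=5)
Line 6: ['address'] (min_width=7, slack=4)
Line 7: ['with'] (min_width=4, slack=7)
Line 8: ['picture', 'bee'] (min_width=11, slack=0)
Line 9: ['letter', 'rice'] (min_width=11, slack=0)
Line 10: ['emerald'] (min_width=7, slack=4)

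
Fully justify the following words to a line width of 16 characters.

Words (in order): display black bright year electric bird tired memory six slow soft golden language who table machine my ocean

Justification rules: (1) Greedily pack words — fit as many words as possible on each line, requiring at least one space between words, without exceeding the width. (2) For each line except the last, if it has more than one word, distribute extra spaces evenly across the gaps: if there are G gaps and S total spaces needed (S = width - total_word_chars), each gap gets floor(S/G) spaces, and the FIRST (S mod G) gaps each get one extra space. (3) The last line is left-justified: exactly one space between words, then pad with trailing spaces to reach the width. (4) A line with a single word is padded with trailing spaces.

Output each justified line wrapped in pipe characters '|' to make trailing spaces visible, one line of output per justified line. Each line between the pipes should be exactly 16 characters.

Answer: |display    black|
|bright      year|
|electric    bird|
|tired memory six|
|slow soft golden|
|language     who|
|table machine my|
|ocean           |

Derivation:
Line 1: ['display', 'black'] (min_width=13, slack=3)
Line 2: ['bright', 'year'] (min_width=11, slack=5)
Line 3: ['electric', 'bird'] (min_width=13, slack=3)
Line 4: ['tired', 'memory', 'six'] (min_width=16, slack=0)
Line 5: ['slow', 'soft', 'golden'] (min_width=16, slack=0)
Line 6: ['language', 'who'] (min_width=12, slack=4)
Line 7: ['table', 'machine', 'my'] (min_width=16, slack=0)
Line 8: ['ocean'] (min_width=5, slack=11)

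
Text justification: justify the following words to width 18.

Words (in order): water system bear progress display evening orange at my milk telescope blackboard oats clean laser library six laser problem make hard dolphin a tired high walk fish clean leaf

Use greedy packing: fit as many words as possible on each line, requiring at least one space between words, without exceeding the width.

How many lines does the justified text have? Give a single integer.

Line 1: ['water', 'system', 'bear'] (min_width=17, slack=1)
Line 2: ['progress', 'display'] (min_width=16, slack=2)
Line 3: ['evening', 'orange', 'at'] (min_width=17, slack=1)
Line 4: ['my', 'milk', 'telescope'] (min_width=17, slack=1)
Line 5: ['blackboard', 'oats'] (min_width=15, slack=3)
Line 6: ['clean', 'laser'] (min_width=11, slack=7)
Line 7: ['library', 'six', 'laser'] (min_width=17, slack=1)
Line 8: ['problem', 'make', 'hard'] (min_width=17, slack=1)
Line 9: ['dolphin', 'a', 'tired'] (min_width=15, slack=3)
Line 10: ['high', 'walk', 'fish'] (min_width=14, slack=4)
Line 11: ['clean', 'leaf'] (min_width=10, slack=8)
Total lines: 11

Answer: 11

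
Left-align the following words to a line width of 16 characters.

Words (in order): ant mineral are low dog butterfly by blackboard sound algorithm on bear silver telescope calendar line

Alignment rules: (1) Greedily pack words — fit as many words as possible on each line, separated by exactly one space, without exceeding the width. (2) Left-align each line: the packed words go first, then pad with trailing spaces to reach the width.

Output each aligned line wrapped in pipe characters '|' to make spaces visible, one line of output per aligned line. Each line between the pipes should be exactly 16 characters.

Line 1: ['ant', 'mineral', 'are'] (min_width=15, slack=1)
Line 2: ['low', 'dog'] (min_width=7, slack=9)
Line 3: ['butterfly', 'by'] (min_width=12, slack=4)
Line 4: ['blackboard', 'sound'] (min_width=16, slack=0)
Line 5: ['algorithm', 'on'] (min_width=12, slack=4)
Line 6: ['bear', 'silver'] (min_width=11, slack=5)
Line 7: ['telescope'] (min_width=9, slack=7)
Line 8: ['calendar', 'line'] (min_width=13, slack=3)

Answer: |ant mineral are |
|low dog         |
|butterfly by    |
|blackboard sound|
|algorithm on    |
|bear silver     |
|telescope       |
|calendar line   |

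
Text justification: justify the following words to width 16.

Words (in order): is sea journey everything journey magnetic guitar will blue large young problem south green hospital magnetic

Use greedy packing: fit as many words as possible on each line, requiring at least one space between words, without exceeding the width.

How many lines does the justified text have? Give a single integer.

Answer: 8

Derivation:
Line 1: ['is', 'sea', 'journey'] (min_width=14, slack=2)
Line 2: ['everything'] (min_width=10, slack=6)
Line 3: ['journey', 'magnetic'] (min_width=16, slack=0)
Line 4: ['guitar', 'will', 'blue'] (min_width=16, slack=0)
Line 5: ['large', 'young'] (min_width=11, slack=5)
Line 6: ['problem', 'south'] (min_width=13, slack=3)
Line 7: ['green', 'hospital'] (min_width=14, slack=2)
Line 8: ['magnetic'] (min_width=8, slack=8)
Total lines: 8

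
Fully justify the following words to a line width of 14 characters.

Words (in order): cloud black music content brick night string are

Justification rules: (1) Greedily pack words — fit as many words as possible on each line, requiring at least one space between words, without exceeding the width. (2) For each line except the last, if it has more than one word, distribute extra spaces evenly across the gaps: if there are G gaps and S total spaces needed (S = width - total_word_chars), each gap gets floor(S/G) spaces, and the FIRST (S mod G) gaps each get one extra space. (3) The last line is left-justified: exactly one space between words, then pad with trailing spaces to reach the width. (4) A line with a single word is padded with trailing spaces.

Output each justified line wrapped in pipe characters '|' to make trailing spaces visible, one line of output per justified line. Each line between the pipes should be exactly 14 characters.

Line 1: ['cloud', 'black'] (min_width=11, slack=3)
Line 2: ['music', 'content'] (min_width=13, slack=1)
Line 3: ['brick', 'night'] (min_width=11, slack=3)
Line 4: ['string', 'are'] (min_width=10, slack=4)

Answer: |cloud    black|
|music  content|
|brick    night|
|string are    |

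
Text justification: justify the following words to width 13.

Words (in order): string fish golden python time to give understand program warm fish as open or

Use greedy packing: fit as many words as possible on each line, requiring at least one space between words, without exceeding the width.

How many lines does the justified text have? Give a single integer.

Answer: 7

Derivation:
Line 1: ['string', 'fish'] (min_width=11, slack=2)
Line 2: ['golden', 'python'] (min_width=13, slack=0)
Line 3: ['time', 'to', 'give'] (min_width=12, slack=1)
Line 4: ['understand'] (min_width=10, slack=3)
Line 5: ['program', 'warm'] (min_width=12, slack=1)
Line 6: ['fish', 'as', 'open'] (min_width=12, slack=1)
Line 7: ['or'] (min_width=2, slack=11)
Total lines: 7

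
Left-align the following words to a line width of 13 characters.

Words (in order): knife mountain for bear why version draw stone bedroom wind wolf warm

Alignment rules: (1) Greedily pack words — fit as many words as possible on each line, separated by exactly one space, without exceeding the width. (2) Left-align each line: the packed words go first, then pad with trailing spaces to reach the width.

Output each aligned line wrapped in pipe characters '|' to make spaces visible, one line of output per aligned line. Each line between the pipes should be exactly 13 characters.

Answer: |knife        |
|mountain for |
|bear why     |
|version draw |
|stone bedroom|
|wind wolf    |
|warm         |

Derivation:
Line 1: ['knife'] (min_width=5, slack=8)
Line 2: ['mountain', 'for'] (min_width=12, slack=1)
Line 3: ['bear', 'why'] (min_width=8, slack=5)
Line 4: ['version', 'draw'] (min_width=12, slack=1)
Line 5: ['stone', 'bedroom'] (min_width=13, slack=0)
Line 6: ['wind', 'wolf'] (min_width=9, slack=4)
Line 7: ['warm'] (min_width=4, slack=9)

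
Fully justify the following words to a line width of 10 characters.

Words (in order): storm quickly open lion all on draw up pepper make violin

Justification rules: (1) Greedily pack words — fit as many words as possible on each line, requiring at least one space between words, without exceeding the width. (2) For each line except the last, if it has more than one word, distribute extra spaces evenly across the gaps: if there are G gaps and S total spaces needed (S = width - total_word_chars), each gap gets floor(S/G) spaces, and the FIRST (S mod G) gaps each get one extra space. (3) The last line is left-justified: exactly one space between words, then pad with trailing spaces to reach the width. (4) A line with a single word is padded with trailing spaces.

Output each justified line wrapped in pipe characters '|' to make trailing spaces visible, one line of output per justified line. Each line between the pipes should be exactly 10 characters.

Line 1: ['storm'] (min_width=5, slack=5)
Line 2: ['quickly'] (min_width=7, slack=3)
Line 3: ['open', 'lion'] (min_width=9, slack=1)
Line 4: ['all', 'on'] (min_width=6, slack=4)
Line 5: ['draw', 'up'] (min_width=7, slack=3)
Line 6: ['pepper'] (min_width=6, slack=4)
Line 7: ['make'] (min_width=4, slack=6)
Line 8: ['violin'] (min_width=6, slack=4)

Answer: |storm     |
|quickly   |
|open  lion|
|all     on|
|draw    up|
|pepper    |
|make      |
|violin    |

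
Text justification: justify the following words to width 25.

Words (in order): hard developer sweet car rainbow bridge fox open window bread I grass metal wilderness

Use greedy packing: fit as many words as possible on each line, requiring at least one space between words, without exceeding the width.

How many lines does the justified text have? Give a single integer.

Answer: 4

Derivation:
Line 1: ['hard', 'developer', 'sweet', 'car'] (min_width=24, slack=1)
Line 2: ['rainbow', 'bridge', 'fox', 'open'] (min_width=23, slack=2)
Line 3: ['window', 'bread', 'I', 'grass'] (min_width=20, slack=5)
Line 4: ['metal', 'wilderness'] (min_width=16, slack=9)
Total lines: 4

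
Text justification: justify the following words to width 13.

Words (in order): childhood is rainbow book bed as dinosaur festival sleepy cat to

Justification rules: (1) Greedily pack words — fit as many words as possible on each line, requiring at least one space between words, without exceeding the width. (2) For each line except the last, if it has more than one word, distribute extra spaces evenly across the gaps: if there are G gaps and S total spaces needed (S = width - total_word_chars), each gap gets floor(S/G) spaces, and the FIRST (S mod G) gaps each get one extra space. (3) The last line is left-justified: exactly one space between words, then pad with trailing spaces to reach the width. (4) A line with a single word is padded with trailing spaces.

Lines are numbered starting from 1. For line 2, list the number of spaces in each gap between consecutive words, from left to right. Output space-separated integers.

Line 1: ['childhood', 'is'] (min_width=12, slack=1)
Line 2: ['rainbow', 'book'] (min_width=12, slack=1)
Line 3: ['bed', 'as'] (min_width=6, slack=7)
Line 4: ['dinosaur'] (min_width=8, slack=5)
Line 5: ['festival'] (min_width=8, slack=5)
Line 6: ['sleepy', 'cat', 'to'] (min_width=13, slack=0)

Answer: 2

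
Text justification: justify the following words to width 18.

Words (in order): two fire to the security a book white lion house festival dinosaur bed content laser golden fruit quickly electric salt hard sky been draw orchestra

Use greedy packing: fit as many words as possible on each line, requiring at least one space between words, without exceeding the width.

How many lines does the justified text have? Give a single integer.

Answer: 9

Derivation:
Line 1: ['two', 'fire', 'to', 'the'] (min_width=15, slack=3)
Line 2: ['security', 'a', 'book'] (min_width=15, slack=3)
Line 3: ['white', 'lion', 'house'] (min_width=16, slack=2)
Line 4: ['festival', 'dinosaur'] (min_width=17, slack=1)
Line 5: ['bed', 'content', 'laser'] (min_width=17, slack=1)
Line 6: ['golden', 'fruit'] (min_width=12, slack=6)
Line 7: ['quickly', 'electric'] (min_width=16, slack=2)
Line 8: ['salt', 'hard', 'sky', 'been'] (min_width=18, slack=0)
Line 9: ['draw', 'orchestra'] (min_width=14, slack=4)
Total lines: 9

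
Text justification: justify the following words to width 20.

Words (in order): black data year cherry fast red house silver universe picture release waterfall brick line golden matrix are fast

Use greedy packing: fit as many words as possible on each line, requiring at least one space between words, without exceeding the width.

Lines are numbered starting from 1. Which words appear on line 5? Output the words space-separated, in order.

Answer: release waterfall

Derivation:
Line 1: ['black', 'data', 'year'] (min_width=15, slack=5)
Line 2: ['cherry', 'fast', 'red'] (min_width=15, slack=5)
Line 3: ['house', 'silver'] (min_width=12, slack=8)
Line 4: ['universe', 'picture'] (min_width=16, slack=4)
Line 5: ['release', 'waterfall'] (min_width=17, slack=3)
Line 6: ['brick', 'line', 'golden'] (min_width=17, slack=3)
Line 7: ['matrix', 'are', 'fast'] (min_width=15, slack=5)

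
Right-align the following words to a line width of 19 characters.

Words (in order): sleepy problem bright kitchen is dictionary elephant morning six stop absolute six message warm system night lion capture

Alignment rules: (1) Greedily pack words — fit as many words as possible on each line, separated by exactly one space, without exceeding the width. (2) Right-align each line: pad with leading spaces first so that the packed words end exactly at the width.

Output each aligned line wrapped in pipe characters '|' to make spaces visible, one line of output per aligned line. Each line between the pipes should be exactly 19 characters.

Answer: |     sleepy problem|
|  bright kitchen is|
|dictionary elephant|
|   morning six stop|
|       absolute six|
|message warm system|
| night lion capture|

Derivation:
Line 1: ['sleepy', 'problem'] (min_width=14, slack=5)
Line 2: ['bright', 'kitchen', 'is'] (min_width=17, slack=2)
Line 3: ['dictionary', 'elephant'] (min_width=19, slack=0)
Line 4: ['morning', 'six', 'stop'] (min_width=16, slack=3)
Line 5: ['absolute', 'six'] (min_width=12, slack=7)
Line 6: ['message', 'warm', 'system'] (min_width=19, slack=0)
Line 7: ['night', 'lion', 'capture'] (min_width=18, slack=1)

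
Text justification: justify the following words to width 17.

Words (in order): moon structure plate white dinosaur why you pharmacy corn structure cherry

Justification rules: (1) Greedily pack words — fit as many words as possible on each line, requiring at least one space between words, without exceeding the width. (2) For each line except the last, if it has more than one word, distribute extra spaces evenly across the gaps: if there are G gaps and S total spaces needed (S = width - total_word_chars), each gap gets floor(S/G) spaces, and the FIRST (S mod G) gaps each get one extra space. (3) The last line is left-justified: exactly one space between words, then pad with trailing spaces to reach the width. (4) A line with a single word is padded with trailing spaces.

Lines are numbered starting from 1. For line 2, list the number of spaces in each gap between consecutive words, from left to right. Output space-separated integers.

Line 1: ['moon', 'structure'] (min_width=14, slack=3)
Line 2: ['plate', 'white'] (min_width=11, slack=6)
Line 3: ['dinosaur', 'why', 'you'] (min_width=16, slack=1)
Line 4: ['pharmacy', 'corn'] (min_width=13, slack=4)
Line 5: ['structure', 'cherry'] (min_width=16, slack=1)

Answer: 7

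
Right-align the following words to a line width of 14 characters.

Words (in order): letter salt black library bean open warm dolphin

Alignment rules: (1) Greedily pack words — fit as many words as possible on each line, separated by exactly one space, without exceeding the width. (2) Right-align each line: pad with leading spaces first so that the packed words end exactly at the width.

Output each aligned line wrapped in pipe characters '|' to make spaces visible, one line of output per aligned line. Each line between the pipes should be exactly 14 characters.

Line 1: ['letter', 'salt'] (min_width=11, slack=3)
Line 2: ['black', 'library'] (min_width=13, slack=1)
Line 3: ['bean', 'open', 'warm'] (min_width=14, slack=0)
Line 4: ['dolphin'] (min_width=7, slack=7)

Answer: |   letter salt|
| black library|
|bean open warm|
|       dolphin|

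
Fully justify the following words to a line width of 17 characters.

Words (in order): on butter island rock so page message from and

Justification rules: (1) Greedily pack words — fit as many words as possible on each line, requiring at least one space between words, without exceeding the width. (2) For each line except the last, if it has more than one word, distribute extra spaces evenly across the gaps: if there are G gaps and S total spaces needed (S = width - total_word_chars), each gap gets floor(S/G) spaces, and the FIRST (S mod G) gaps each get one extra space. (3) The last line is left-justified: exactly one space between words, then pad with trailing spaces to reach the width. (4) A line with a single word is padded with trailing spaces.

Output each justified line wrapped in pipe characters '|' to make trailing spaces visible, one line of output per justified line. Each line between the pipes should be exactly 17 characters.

Answer: |on  butter island|
|rock    so   page|
|message from and |

Derivation:
Line 1: ['on', 'butter', 'island'] (min_width=16, slack=1)
Line 2: ['rock', 'so', 'page'] (min_width=12, slack=5)
Line 3: ['message', 'from', 'and'] (min_width=16, slack=1)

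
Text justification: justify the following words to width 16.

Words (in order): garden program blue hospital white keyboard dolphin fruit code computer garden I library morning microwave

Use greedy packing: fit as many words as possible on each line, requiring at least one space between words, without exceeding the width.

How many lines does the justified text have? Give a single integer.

Answer: 8

Derivation:
Line 1: ['garden', 'program'] (min_width=14, slack=2)
Line 2: ['blue', 'hospital'] (min_width=13, slack=3)
Line 3: ['white', 'keyboard'] (min_width=14, slack=2)
Line 4: ['dolphin', 'fruit'] (min_width=13, slack=3)
Line 5: ['code', 'computer'] (min_width=13, slack=3)
Line 6: ['garden', 'I', 'library'] (min_width=16, slack=0)
Line 7: ['morning'] (min_width=7, slack=9)
Line 8: ['microwave'] (min_width=9, slack=7)
Total lines: 8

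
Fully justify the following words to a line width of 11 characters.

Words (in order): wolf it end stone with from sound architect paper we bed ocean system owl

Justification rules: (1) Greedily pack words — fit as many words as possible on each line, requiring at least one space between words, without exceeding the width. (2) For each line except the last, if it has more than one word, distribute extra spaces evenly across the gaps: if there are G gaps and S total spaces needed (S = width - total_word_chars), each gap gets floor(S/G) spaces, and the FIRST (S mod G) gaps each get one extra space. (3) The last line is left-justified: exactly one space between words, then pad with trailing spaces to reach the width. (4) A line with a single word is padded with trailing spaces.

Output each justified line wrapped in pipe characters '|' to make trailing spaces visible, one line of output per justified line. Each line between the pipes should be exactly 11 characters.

Line 1: ['wolf', 'it', 'end'] (min_width=11, slack=0)
Line 2: ['stone', 'with'] (min_width=10, slack=1)
Line 3: ['from', 'sound'] (min_width=10, slack=1)
Line 4: ['architect'] (min_width=9, slack=2)
Line 5: ['paper', 'we'] (min_width=8, slack=3)
Line 6: ['bed', 'ocean'] (min_width=9, slack=2)
Line 7: ['system', 'owl'] (min_width=10, slack=1)

Answer: |wolf it end|
|stone  with|
|from  sound|
|architect  |
|paper    we|
|bed   ocean|
|system owl |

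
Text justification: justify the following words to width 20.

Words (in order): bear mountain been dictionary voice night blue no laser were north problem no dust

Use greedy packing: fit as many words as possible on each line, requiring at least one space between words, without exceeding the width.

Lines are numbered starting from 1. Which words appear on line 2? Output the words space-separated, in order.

Answer: dictionary voice

Derivation:
Line 1: ['bear', 'mountain', 'been'] (min_width=18, slack=2)
Line 2: ['dictionary', 'voice'] (min_width=16, slack=4)
Line 3: ['night', 'blue', 'no', 'laser'] (min_width=19, slack=1)
Line 4: ['were', 'north', 'problem'] (min_width=18, slack=2)
Line 5: ['no', 'dust'] (min_width=7, slack=13)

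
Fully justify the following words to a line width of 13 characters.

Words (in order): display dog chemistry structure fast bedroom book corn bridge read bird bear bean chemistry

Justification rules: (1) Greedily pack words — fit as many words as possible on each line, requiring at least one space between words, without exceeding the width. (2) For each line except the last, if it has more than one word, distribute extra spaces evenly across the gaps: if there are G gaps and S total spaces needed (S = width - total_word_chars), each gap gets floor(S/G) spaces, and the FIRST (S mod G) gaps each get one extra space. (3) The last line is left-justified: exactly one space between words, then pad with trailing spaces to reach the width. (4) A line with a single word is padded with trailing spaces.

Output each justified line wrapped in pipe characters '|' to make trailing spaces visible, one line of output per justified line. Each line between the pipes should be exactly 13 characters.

Line 1: ['display', 'dog'] (min_width=11, slack=2)
Line 2: ['chemistry'] (min_width=9, slack=4)
Line 3: ['structure'] (min_width=9, slack=4)
Line 4: ['fast', 'bedroom'] (min_width=12, slack=1)
Line 5: ['book', 'corn'] (min_width=9, slack=4)
Line 6: ['bridge', 'read'] (min_width=11, slack=2)
Line 7: ['bird', 'bear'] (min_width=9, slack=4)
Line 8: ['bean'] (min_width=4, slack=9)
Line 9: ['chemistry'] (min_width=9, slack=4)

Answer: |display   dog|
|chemistry    |
|structure    |
|fast  bedroom|
|book     corn|
|bridge   read|
|bird     bear|
|bean         |
|chemistry    |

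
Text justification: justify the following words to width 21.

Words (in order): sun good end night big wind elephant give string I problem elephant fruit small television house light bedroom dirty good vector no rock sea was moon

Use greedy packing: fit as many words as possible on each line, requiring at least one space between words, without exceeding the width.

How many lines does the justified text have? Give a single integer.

Line 1: ['sun', 'good', 'end', 'night'] (min_width=18, slack=3)
Line 2: ['big', 'wind', 'elephant'] (min_width=17, slack=4)
Line 3: ['give', 'string', 'I', 'problem'] (min_width=21, slack=0)
Line 4: ['elephant', 'fruit', 'small'] (min_width=20, slack=1)
Line 5: ['television', 'house'] (min_width=16, slack=5)
Line 6: ['light', 'bedroom', 'dirty'] (min_width=19, slack=2)
Line 7: ['good', 'vector', 'no', 'rock'] (min_width=19, slack=2)
Line 8: ['sea', 'was', 'moon'] (min_width=12, slack=9)
Total lines: 8

Answer: 8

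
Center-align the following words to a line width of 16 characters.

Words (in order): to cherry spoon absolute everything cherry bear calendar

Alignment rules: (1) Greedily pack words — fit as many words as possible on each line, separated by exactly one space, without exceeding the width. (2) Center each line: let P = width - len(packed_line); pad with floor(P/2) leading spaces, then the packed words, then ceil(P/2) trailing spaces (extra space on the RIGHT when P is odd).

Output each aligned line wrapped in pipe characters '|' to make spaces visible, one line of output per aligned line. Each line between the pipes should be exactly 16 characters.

Answer: |to cherry spoon |
|    absolute    |
|   everything   |
|  cherry bear   |
|    calendar    |

Derivation:
Line 1: ['to', 'cherry', 'spoon'] (min_width=15, slack=1)
Line 2: ['absolute'] (min_width=8, slack=8)
Line 3: ['everything'] (min_width=10, slack=6)
Line 4: ['cherry', 'bear'] (min_width=11, slack=5)
Line 5: ['calendar'] (min_width=8, slack=8)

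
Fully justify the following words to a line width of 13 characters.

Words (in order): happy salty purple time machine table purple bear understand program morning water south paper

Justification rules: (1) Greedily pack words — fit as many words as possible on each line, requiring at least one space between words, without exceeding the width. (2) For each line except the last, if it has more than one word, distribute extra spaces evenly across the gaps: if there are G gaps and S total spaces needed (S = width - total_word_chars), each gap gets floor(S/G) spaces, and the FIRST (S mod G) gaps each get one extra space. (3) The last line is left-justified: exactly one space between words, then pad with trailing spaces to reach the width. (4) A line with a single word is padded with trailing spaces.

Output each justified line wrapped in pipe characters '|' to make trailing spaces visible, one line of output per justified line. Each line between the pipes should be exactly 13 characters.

Line 1: ['happy', 'salty'] (min_width=11, slack=2)
Line 2: ['purple', 'time'] (min_width=11, slack=2)
Line 3: ['machine', 'table'] (min_width=13, slack=0)
Line 4: ['purple', 'bear'] (min_width=11, slack=2)
Line 5: ['understand'] (min_width=10, slack=3)
Line 6: ['program'] (min_width=7, slack=6)
Line 7: ['morning', 'water'] (min_width=13, slack=0)
Line 8: ['south', 'paper'] (min_width=11, slack=2)

Answer: |happy   salty|
|purple   time|
|machine table|
|purple   bear|
|understand   |
|program      |
|morning water|
|south paper  |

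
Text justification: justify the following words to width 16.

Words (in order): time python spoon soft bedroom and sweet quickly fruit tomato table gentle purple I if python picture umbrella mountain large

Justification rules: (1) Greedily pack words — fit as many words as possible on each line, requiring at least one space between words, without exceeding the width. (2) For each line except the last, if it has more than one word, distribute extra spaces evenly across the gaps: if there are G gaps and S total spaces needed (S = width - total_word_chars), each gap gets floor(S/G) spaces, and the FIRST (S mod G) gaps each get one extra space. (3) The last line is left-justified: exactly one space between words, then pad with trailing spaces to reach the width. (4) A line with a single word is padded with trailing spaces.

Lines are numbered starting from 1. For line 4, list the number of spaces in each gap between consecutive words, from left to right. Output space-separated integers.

Answer: 4

Derivation:
Line 1: ['time', 'python'] (min_width=11, slack=5)
Line 2: ['spoon', 'soft'] (min_width=10, slack=6)
Line 3: ['bedroom', 'and'] (min_width=11, slack=5)
Line 4: ['sweet', 'quickly'] (min_width=13, slack=3)
Line 5: ['fruit', 'tomato'] (min_width=12, slack=4)
Line 6: ['table', 'gentle'] (min_width=12, slack=4)
Line 7: ['purple', 'I', 'if'] (min_width=11, slack=5)
Line 8: ['python', 'picture'] (min_width=14, slack=2)
Line 9: ['umbrella'] (min_width=8, slack=8)
Line 10: ['mountain', 'large'] (min_width=14, slack=2)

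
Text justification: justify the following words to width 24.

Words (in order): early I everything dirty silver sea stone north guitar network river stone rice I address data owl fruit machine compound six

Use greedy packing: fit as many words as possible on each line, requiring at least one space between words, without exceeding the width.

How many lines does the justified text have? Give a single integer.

Answer: 6

Derivation:
Line 1: ['early', 'I', 'everything', 'dirty'] (min_width=24, slack=0)
Line 2: ['silver', 'sea', 'stone', 'north'] (min_width=22, slack=2)
Line 3: ['guitar', 'network', 'river'] (min_width=20, slack=4)
Line 4: ['stone', 'rice', 'I', 'address'] (min_width=20, slack=4)
Line 5: ['data', 'owl', 'fruit', 'machine'] (min_width=22, slack=2)
Line 6: ['compound', 'six'] (min_width=12, slack=12)
Total lines: 6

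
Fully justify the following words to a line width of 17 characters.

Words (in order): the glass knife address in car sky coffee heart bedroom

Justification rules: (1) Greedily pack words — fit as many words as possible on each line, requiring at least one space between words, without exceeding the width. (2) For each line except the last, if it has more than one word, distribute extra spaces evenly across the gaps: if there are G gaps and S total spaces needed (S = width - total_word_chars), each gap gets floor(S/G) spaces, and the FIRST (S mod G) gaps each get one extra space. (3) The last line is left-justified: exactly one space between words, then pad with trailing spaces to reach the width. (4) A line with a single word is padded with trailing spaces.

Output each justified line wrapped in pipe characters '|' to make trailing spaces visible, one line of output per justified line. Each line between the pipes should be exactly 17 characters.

Line 1: ['the', 'glass', 'knife'] (min_width=15, slack=2)
Line 2: ['address', 'in', 'car'] (min_width=14, slack=3)
Line 3: ['sky', 'coffee', 'heart'] (min_width=16, slack=1)
Line 4: ['bedroom'] (min_width=7, slack=10)

Answer: |the  glass  knife|
|address   in  car|
|sky  coffee heart|
|bedroom          |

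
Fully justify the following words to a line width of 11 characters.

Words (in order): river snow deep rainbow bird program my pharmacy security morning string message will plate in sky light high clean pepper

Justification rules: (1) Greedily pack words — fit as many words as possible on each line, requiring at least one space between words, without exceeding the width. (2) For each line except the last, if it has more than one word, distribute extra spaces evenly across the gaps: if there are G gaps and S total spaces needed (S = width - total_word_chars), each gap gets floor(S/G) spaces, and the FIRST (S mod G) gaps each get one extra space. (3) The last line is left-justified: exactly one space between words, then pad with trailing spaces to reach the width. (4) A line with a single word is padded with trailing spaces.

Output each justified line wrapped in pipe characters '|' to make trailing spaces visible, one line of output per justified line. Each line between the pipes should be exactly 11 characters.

Line 1: ['river', 'snow'] (min_width=10, slack=1)
Line 2: ['deep'] (min_width=4, slack=7)
Line 3: ['rainbow'] (min_width=7, slack=4)
Line 4: ['bird'] (min_width=4, slack=7)
Line 5: ['program', 'my'] (min_width=10, slack=1)
Line 6: ['pharmacy'] (min_width=8, slack=3)
Line 7: ['security'] (min_width=8, slack=3)
Line 8: ['morning'] (min_width=7, slack=4)
Line 9: ['string'] (min_width=6, slack=5)
Line 10: ['message'] (min_width=7, slack=4)
Line 11: ['will', 'plate'] (min_width=10, slack=1)
Line 12: ['in', 'sky'] (min_width=6, slack=5)
Line 13: ['light', 'high'] (min_width=10, slack=1)
Line 14: ['clean'] (min_width=5, slack=6)
Line 15: ['pepper'] (min_width=6, slack=5)

Answer: |river  snow|
|deep       |
|rainbow    |
|bird       |
|program  my|
|pharmacy   |
|security   |
|morning    |
|string     |
|message    |
|will  plate|
|in      sky|
|light  high|
|clean      |
|pepper     |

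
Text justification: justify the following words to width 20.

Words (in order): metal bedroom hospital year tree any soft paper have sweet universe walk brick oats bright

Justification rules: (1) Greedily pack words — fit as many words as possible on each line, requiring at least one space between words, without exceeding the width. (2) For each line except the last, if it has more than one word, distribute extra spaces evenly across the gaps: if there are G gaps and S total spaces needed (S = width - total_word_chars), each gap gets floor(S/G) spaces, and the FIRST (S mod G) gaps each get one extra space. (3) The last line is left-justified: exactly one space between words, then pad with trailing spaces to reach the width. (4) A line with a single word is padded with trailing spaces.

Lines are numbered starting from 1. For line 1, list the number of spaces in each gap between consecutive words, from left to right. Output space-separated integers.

Line 1: ['metal', 'bedroom'] (min_width=13, slack=7)
Line 2: ['hospital', 'year', 'tree'] (min_width=18, slack=2)
Line 3: ['any', 'soft', 'paper', 'have'] (min_width=19, slack=1)
Line 4: ['sweet', 'universe', 'walk'] (min_width=19, slack=1)
Line 5: ['brick', 'oats', 'bright'] (min_width=17, slack=3)

Answer: 8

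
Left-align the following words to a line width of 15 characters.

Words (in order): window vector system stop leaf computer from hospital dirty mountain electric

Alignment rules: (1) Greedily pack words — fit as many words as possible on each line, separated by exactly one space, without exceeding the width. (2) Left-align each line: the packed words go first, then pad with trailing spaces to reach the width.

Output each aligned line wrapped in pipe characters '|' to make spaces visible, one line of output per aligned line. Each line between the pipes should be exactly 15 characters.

Line 1: ['window', 'vector'] (min_width=13, slack=2)
Line 2: ['system', 'stop'] (min_width=11, slack=4)
Line 3: ['leaf', 'computer'] (min_width=13, slack=2)
Line 4: ['from', 'hospital'] (min_width=13, slack=2)
Line 5: ['dirty', 'mountain'] (min_width=14, slack=1)
Line 6: ['electric'] (min_width=8, slack=7)

Answer: |window vector  |
|system stop    |
|leaf computer  |
|from hospital  |
|dirty mountain |
|electric       |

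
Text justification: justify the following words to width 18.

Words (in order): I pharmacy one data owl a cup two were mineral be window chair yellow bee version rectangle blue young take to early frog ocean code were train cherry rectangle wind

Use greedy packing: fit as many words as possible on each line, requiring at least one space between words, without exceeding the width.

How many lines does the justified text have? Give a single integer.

Answer: 11

Derivation:
Line 1: ['I', 'pharmacy', 'one'] (min_width=14, slack=4)
Line 2: ['data', 'owl', 'a', 'cup', 'two'] (min_width=18, slack=0)
Line 3: ['were', 'mineral', 'be'] (min_width=15, slack=3)
Line 4: ['window', 'chair'] (min_width=12, slack=6)
Line 5: ['yellow', 'bee', 'version'] (min_width=18, slack=0)
Line 6: ['rectangle', 'blue'] (min_width=14, slack=4)
Line 7: ['young', 'take', 'to'] (min_width=13, slack=5)
Line 8: ['early', 'frog', 'ocean'] (min_width=16, slack=2)
Line 9: ['code', 'were', 'train'] (min_width=15, slack=3)
Line 10: ['cherry', 'rectangle'] (min_width=16, slack=2)
Line 11: ['wind'] (min_width=4, slack=14)
Total lines: 11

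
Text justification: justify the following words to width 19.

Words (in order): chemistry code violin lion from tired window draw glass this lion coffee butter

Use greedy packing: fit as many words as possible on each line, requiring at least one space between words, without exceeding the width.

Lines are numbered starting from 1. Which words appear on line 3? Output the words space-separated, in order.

Answer: tired window draw

Derivation:
Line 1: ['chemistry', 'code'] (min_width=14, slack=5)
Line 2: ['violin', 'lion', 'from'] (min_width=16, slack=3)
Line 3: ['tired', 'window', 'draw'] (min_width=17, slack=2)
Line 4: ['glass', 'this', 'lion'] (min_width=15, slack=4)
Line 5: ['coffee', 'butter'] (min_width=13, slack=6)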